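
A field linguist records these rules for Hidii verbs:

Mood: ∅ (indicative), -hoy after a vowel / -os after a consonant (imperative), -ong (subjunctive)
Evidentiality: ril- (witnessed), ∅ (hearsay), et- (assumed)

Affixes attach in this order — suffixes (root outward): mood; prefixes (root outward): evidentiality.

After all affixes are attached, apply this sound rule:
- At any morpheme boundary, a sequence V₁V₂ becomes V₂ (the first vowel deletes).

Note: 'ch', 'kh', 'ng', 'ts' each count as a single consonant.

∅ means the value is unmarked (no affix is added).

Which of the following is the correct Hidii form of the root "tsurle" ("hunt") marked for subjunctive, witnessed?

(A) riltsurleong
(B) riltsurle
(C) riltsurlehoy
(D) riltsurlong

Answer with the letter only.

D

Attach mood subjunctive -ong → tsurleong.
Attach evidentiality witnessed ril- → riltsurleong.
Apply vowel deletion: riltsurleong → riltsurlong.
So the correct form is riltsurlong, option (D).
(A) riltsurleong is wrong: it fails to apply the sound rule(s).
(B) riltsurle is wrong: it uses indicative instead of subjunctive for mood.
(C) riltsurlehoy is wrong: it uses imperative instead of subjunctive for mood.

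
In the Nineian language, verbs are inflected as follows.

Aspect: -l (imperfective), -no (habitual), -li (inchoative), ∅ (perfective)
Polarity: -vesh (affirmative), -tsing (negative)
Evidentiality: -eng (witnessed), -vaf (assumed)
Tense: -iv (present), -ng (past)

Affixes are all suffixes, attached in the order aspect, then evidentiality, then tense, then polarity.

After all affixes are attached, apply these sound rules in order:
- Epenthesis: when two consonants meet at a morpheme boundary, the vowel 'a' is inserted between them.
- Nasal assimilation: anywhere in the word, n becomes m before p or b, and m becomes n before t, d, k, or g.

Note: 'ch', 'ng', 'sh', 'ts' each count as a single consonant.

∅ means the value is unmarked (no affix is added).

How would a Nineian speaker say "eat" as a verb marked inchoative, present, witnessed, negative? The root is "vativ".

vativaliengivatsing

Attach aspect inchoative -li → vativli.
Attach evidentiality witnessed -eng → vativlieng.
Attach tense present -iv → vativliengiv.
Attach polarity negative -tsing → vativliengivtsing.
Apply epenthesis: vativliengivtsing → vativaliengivatsing.
Nasal assimilation: no change.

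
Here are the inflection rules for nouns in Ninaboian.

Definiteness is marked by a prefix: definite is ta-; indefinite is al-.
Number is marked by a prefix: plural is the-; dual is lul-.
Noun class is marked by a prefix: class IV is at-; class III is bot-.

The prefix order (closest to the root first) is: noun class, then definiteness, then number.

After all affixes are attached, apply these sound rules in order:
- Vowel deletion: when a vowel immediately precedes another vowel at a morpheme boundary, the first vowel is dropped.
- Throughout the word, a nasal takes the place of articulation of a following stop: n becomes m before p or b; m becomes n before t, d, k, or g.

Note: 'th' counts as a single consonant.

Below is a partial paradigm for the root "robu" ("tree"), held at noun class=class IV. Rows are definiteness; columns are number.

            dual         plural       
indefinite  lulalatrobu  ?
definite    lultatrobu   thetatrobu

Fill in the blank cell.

Attach noun class class IV at- → atrobu.
Attach definiteness indefinite al- → alatrobu.
Attach number plural the- → thealatrobu.
Apply vowel deletion: thealatrobu → thalatrobu.
Nasal assimilation: no change.

thalatrobu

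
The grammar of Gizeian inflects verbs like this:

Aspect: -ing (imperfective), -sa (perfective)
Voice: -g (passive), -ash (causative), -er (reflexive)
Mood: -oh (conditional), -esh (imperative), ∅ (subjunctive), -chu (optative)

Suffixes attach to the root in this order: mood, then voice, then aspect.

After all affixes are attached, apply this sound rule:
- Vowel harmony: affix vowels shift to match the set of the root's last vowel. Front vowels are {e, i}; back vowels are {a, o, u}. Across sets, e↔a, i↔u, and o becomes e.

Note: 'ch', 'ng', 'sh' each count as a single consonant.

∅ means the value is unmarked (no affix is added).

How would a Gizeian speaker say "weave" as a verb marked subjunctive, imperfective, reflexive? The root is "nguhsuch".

nguhsucharung

mood = subjunctive: zero marking, form stays nguhsuch.
Attach voice reflexive -er → nguhsucher.
Attach aspect imperfective -ing → nguhsuchering.
Apply vowel harmony: nguhsuchering → nguhsucharung.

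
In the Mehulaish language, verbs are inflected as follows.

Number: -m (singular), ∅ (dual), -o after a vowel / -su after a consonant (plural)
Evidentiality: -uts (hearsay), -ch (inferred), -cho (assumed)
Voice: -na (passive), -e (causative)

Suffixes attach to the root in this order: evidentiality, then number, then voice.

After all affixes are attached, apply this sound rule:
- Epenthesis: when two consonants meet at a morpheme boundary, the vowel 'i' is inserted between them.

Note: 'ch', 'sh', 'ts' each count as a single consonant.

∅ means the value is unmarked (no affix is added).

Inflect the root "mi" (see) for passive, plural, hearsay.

Attach evidentiality hearsay -uts → miuts.
Attach number plural -su (after consonant 'ts') → miutssu.
Attach voice passive -na → miutssuna.
Apply epenthesis: miutssuna → miutsisuna.

miutsisuna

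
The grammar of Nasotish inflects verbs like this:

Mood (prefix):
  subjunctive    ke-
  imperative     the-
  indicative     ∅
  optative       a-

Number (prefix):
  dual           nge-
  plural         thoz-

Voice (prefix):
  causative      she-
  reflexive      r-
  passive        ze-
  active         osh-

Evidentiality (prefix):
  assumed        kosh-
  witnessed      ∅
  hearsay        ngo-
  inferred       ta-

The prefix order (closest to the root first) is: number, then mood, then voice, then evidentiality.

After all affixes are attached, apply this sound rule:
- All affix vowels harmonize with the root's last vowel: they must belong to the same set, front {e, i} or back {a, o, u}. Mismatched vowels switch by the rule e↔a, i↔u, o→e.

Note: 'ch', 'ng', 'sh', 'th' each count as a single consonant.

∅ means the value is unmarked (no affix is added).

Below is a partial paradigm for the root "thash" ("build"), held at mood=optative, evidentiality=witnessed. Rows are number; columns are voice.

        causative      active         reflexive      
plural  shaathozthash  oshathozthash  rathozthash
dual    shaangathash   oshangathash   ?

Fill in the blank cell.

rangathash

Attach number dual nge- → ngethash.
Attach mood optative a- → angethash.
Attach voice reflexive r- → rangethash.
evidentiality = witnessed: zero marking, form stays rangethash.
Apply vowel harmony: rangethash → rangathash.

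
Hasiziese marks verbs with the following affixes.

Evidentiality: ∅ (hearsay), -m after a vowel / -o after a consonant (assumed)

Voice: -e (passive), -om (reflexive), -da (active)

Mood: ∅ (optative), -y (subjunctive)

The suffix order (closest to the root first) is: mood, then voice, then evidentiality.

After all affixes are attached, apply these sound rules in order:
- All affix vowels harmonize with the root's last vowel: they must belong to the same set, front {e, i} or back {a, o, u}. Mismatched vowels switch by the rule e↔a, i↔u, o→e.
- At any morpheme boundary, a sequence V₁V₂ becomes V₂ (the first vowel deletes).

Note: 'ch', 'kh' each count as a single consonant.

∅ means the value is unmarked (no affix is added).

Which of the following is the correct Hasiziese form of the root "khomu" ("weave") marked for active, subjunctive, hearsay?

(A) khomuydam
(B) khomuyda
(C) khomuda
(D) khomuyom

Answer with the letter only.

Attach mood subjunctive -y → khomuy.
Attach voice active -da → khomuyda.
evidentiality = hearsay: zero marking, form stays khomuyda.
Vowel harmony: no change.
Vowel deletion: no change.
So the correct form is khomuyda, option (B).
(D) khomuyom is wrong: it uses reflexive instead of active for voice.
(A) khomuydam is wrong: it uses assumed instead of hearsay for evidentiality.
(C) khomuda is wrong: it uses optative instead of subjunctive for mood.

B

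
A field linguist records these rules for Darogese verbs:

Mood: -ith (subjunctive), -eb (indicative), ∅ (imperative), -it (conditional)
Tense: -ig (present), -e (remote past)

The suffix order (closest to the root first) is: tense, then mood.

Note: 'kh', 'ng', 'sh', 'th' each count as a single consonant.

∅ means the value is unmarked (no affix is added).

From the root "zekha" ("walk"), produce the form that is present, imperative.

zekhaig

Attach tense present -ig → zekhaig.
mood = imperative: zero marking, form stays zekhaig.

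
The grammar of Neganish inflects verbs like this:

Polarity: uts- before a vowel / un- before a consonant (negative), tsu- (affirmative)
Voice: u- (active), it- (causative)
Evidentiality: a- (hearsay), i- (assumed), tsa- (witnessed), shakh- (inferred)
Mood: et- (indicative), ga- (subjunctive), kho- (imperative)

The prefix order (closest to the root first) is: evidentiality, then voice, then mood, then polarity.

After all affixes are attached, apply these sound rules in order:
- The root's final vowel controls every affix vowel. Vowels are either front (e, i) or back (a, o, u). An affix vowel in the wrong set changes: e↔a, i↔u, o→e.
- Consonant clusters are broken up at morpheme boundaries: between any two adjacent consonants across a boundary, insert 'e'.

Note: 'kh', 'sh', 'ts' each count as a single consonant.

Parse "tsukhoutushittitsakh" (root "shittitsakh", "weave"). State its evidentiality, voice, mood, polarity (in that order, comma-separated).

Segment: tsu-kho-it-i-shittitsakh.
evidentiality: i- → assumed.
voice: it- → causative.
mood: kho- → imperative.
polarity: tsu- → affirmative.

assumed, causative, imperative, affirmative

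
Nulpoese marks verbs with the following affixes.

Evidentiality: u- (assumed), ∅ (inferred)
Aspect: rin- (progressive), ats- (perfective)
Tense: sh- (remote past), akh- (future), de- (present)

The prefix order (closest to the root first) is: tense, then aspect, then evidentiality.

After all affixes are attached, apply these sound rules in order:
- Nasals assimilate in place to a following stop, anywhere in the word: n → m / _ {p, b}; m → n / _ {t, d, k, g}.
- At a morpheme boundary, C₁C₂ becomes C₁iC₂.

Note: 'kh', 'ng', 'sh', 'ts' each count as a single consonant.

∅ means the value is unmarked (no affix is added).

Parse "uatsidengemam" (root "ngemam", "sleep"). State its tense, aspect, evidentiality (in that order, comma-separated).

present, perfective, assumed

Segment: u-ats-de-ngemam.
tense: de- → present.
aspect: ats- → perfective.
evidentiality: u- → assumed.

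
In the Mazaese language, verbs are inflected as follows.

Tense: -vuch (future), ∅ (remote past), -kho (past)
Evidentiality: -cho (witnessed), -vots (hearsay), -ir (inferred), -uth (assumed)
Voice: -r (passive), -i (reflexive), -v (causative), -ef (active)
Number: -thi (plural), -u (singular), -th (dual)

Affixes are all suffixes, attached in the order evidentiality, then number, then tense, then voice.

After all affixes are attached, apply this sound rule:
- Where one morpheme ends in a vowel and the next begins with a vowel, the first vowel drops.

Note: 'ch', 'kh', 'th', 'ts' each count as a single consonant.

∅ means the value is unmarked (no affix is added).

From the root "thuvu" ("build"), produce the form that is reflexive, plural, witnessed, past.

Attach evidentiality witnessed -cho → thuvucho.
Attach number plural -thi → thuvuchothi.
Attach tense past -kho → thuvuchothikho.
Attach voice reflexive -i → thuvuchothikhoi.
Apply vowel deletion: thuvuchothikhoi → thuvuchothikhi.

thuvuchothikhi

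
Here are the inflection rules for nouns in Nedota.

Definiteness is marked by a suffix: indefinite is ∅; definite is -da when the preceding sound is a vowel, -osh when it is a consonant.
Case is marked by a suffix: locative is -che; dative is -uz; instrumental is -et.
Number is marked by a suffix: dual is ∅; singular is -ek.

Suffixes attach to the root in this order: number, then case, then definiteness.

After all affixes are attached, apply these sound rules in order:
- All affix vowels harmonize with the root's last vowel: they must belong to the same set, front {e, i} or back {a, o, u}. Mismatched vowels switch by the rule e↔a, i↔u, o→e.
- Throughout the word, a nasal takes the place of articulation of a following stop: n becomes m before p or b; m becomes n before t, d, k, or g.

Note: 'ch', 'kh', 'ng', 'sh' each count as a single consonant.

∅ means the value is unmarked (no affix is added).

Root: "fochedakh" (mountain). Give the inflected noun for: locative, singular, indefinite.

Attach number singular -ek → fochedakhek.
Attach case locative -che → fochedakhekche.
definiteness = indefinite: zero marking, form stays fochedakhekche.
Apply vowel harmony: fochedakhekche → fochedakhakcha.
Nasal assimilation: no change.

fochedakhakcha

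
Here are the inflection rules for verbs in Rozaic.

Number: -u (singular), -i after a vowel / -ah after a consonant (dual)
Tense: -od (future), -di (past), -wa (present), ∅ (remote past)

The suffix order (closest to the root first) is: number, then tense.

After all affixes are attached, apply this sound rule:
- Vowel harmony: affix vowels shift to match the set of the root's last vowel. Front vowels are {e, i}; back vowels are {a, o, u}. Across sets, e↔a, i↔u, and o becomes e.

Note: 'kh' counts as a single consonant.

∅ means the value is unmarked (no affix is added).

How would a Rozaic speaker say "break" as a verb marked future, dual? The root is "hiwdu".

Attach number dual -i (after vowel 'u') → hiwdui.
Attach tense future -od → hiwduiod.
Apply vowel harmony: hiwduiod → hiwduuod.

hiwduuod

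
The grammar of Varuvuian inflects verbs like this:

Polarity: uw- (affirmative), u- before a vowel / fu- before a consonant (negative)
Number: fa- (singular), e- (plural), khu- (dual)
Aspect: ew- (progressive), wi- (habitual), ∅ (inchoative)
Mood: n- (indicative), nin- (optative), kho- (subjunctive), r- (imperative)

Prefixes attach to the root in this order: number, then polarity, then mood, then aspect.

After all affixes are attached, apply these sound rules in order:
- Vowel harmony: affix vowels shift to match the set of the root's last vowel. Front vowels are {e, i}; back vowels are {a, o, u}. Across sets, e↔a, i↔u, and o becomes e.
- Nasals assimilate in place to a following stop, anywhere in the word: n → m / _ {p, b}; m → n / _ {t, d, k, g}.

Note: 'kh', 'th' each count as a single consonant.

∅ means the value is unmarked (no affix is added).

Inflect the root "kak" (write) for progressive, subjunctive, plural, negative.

Attach number plural e- → ekak.
Attach polarity negative u- (before vowel 'e') → uekak.
Attach mood subjunctive kho- → khouekak.
Attach aspect progressive ew- → ewkhouekak.
Apply vowel harmony: ewkhouekak → awkhouakak.
Nasal assimilation: no change.

awkhouakak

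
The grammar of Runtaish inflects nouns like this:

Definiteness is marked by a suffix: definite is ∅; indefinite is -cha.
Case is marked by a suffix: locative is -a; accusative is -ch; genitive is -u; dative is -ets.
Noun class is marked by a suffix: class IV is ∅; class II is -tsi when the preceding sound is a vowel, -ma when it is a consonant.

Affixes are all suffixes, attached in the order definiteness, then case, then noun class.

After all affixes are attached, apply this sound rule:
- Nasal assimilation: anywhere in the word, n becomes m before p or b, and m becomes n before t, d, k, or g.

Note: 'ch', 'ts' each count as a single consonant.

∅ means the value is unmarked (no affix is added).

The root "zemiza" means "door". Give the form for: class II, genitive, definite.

zemizautsi

definiteness = definite: zero marking, form stays zemiza.
Attach case genitive -u → zemizau.
Attach noun class class II -tsi (after vowel 'u') → zemizautsi.
Nasal assimilation: no change.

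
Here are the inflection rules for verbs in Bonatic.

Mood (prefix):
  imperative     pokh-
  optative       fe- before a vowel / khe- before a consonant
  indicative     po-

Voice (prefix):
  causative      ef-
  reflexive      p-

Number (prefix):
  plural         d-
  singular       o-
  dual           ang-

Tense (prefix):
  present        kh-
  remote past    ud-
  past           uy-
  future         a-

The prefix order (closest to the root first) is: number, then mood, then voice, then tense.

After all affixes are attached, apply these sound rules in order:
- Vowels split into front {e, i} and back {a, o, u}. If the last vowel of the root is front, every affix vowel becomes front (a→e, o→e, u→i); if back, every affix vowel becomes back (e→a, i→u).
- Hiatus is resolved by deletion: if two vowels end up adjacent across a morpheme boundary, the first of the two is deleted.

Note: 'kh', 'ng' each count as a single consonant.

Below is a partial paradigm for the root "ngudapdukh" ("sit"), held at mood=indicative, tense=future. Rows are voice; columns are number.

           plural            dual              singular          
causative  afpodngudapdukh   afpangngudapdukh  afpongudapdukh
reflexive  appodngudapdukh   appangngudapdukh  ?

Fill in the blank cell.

appongudapdukh

Attach number singular o- → ongudapdukh.
Attach mood indicative po- → poongudapdukh.
Attach voice reflexive p- → ppoongudapdukh.
Attach tense future a- → appoongudapdukh.
Vowel harmony: no change.
Apply vowel deletion: appoongudapdukh → appongudapdukh.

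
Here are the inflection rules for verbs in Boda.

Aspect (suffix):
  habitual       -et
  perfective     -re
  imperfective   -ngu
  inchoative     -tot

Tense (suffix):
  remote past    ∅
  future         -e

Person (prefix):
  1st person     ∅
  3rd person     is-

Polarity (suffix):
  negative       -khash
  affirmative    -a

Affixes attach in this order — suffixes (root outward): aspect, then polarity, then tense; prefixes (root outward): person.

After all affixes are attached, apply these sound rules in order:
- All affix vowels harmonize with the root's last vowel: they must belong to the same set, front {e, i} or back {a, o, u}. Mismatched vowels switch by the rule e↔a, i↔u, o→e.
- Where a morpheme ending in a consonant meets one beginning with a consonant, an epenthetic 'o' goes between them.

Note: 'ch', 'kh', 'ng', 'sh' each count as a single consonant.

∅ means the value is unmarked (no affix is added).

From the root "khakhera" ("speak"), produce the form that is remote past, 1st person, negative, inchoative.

Attach aspect inchoative -tot → khakheratot.
Attach polarity negative -khash → khakheratotkhash.
person = 1st person: zero marking, form stays khakheratotkhash.
tense = remote past: zero marking, form stays khakheratotkhash.
Vowel harmony: no change.
Apply epenthesis: khakheratotkhash → khakheratotokhash.

khakheratotokhash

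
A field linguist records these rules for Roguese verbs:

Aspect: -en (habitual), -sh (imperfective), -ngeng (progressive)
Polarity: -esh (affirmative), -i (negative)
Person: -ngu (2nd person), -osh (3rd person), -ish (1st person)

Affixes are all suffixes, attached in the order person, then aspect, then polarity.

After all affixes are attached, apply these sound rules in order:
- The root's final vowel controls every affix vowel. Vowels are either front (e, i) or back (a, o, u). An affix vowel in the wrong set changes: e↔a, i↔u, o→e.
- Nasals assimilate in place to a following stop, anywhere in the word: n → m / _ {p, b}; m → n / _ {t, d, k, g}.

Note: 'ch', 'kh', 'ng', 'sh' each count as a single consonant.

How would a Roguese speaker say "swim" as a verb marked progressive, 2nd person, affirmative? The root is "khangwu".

khangwungungangash

Attach person 2nd person -ngu → khangwungu.
Attach aspect progressive -ngeng → khangwungungeng.
Attach polarity affirmative -esh → khangwungungengesh.
Apply vowel harmony: khangwungungengesh → khangwungungangash.
Nasal assimilation: no change.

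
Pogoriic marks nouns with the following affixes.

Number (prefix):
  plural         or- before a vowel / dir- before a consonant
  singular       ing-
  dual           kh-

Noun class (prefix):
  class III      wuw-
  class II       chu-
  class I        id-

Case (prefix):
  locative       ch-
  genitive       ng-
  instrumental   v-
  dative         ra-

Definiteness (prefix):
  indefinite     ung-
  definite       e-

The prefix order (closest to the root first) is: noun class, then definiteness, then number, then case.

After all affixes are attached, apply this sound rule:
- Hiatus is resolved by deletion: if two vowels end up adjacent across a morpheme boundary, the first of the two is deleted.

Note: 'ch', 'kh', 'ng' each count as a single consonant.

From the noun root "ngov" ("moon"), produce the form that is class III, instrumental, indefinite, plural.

vorungwuwngov

Attach noun class class III wuw- → wuwngov.
Attach definiteness indefinite ung- → ungwuwngov.
Attach number plural or- (before vowel 'u') → orungwuwngov.
Attach case instrumental v- → vorungwuwngov.
Vowel deletion: no change.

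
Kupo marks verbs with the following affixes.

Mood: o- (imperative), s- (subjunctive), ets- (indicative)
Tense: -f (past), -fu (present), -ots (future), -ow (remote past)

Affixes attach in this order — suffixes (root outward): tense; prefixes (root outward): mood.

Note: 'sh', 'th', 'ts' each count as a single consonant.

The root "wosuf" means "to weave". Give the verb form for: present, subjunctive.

Attach mood subjunctive s- → swosuf.
Attach tense present -fu → swosuffu.

swosuffu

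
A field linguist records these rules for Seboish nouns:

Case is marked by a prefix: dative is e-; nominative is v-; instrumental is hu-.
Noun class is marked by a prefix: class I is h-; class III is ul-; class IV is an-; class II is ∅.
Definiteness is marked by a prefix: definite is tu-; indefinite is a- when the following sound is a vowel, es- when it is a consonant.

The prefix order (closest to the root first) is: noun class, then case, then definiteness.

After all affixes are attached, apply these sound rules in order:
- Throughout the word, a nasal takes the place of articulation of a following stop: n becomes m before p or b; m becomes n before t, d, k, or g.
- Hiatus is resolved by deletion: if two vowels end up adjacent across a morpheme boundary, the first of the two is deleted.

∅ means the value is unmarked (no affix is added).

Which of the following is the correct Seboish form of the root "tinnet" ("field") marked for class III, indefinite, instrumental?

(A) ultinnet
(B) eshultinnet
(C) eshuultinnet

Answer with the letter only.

Attach noun class class III ul- → ultinnet.
Attach case instrumental hu- → huultinnet.
Attach definiteness indefinite es- (before consonant 'h') → eshuultinnet.
Nasal assimilation: no change.
Apply vowel deletion: eshuultinnet → eshultinnet.
So the correct form is eshultinnet, option (B).
(C) eshuultinnet is wrong: it fails to apply the sound rule(s).
(A) ultinnet is wrong: it uses dative instead of instrumental for case.

B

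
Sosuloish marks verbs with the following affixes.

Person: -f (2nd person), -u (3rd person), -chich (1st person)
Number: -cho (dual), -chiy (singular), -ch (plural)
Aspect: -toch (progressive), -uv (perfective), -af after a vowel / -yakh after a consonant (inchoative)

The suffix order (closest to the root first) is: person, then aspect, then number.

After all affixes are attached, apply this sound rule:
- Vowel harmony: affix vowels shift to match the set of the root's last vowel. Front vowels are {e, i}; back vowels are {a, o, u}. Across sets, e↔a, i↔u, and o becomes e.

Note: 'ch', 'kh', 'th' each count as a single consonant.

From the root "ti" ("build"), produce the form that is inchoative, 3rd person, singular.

Attach person 3rd person -u → tiu.
Attach aspect inchoative -af (after vowel 'u') → tiuaf.
Attach number singular -chiy → tiuafchiy.
Apply vowel harmony: tiuafchiy → tiiefchiy.

tiiefchiy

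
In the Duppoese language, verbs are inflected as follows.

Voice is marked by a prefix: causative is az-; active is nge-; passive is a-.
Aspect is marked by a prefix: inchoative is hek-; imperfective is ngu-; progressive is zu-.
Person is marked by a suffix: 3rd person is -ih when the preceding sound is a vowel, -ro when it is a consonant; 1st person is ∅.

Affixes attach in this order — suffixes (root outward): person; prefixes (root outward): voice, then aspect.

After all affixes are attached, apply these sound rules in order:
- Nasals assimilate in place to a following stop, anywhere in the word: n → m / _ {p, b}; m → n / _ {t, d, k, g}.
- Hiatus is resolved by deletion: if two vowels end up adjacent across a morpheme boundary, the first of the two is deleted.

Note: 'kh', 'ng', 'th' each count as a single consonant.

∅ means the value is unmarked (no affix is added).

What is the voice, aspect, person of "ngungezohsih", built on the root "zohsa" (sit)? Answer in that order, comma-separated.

Segment: ngu-nge-zohsa-ih.
voice: nge- → active.
aspect: ngu- → imperfective.
person: -ih/ro → 3rd person.

active, imperfective, 3rd person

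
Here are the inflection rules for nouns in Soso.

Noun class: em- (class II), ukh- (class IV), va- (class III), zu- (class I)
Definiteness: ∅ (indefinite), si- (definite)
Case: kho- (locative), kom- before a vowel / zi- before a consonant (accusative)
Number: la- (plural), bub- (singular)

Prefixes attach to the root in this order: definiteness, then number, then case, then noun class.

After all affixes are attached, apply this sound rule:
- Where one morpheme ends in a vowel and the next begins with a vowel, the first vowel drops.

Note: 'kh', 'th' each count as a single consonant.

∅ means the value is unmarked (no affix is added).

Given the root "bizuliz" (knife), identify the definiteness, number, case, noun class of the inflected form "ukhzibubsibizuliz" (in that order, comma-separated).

definite, singular, accusative, class IV

Segment: ukh-zi-bub-si-bizuliz.
definiteness: si- → definite.
number: bub- → singular.
case: kom/zi- → accusative.
noun class: ukh- → class IV.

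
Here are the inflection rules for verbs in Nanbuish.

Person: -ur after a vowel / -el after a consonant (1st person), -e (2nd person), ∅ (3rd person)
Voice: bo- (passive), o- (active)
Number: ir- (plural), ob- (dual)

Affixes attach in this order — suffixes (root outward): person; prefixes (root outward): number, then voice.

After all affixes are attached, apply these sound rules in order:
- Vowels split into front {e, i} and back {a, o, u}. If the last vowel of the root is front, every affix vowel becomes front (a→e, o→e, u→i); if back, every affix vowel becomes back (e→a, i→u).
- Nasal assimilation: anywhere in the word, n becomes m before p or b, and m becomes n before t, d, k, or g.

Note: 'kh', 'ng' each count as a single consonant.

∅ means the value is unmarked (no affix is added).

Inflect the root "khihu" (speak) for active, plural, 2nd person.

Attach person 2nd person -e → khihue.
Attach number plural ir- → irkhihue.
Attach voice active o- → oirkhihue.
Apply vowel harmony: oirkhihue → ourkhihua.
Nasal assimilation: no change.

ourkhihua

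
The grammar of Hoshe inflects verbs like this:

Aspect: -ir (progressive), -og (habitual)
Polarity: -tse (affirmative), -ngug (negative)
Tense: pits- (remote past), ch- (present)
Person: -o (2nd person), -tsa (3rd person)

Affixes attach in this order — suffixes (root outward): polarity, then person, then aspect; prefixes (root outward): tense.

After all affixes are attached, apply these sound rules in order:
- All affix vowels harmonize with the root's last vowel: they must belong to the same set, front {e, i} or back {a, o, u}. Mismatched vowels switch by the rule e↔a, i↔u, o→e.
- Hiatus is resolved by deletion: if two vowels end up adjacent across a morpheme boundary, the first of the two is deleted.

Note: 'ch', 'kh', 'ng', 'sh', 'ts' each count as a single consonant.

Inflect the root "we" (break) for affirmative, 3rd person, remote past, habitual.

Attach tense remote past pits- → pitswe.
Attach polarity affirmative -tse → pitswetse.
Attach person 3rd person -tsa → pitswetsetsa.
Attach aspect habitual -og → pitswetsetsaog.
Apply vowel harmony: pitswetsetsaog → pitswetsetseeg.
Apply vowel deletion: pitswetsetseeg → pitswetsetseg.

pitswetsetseg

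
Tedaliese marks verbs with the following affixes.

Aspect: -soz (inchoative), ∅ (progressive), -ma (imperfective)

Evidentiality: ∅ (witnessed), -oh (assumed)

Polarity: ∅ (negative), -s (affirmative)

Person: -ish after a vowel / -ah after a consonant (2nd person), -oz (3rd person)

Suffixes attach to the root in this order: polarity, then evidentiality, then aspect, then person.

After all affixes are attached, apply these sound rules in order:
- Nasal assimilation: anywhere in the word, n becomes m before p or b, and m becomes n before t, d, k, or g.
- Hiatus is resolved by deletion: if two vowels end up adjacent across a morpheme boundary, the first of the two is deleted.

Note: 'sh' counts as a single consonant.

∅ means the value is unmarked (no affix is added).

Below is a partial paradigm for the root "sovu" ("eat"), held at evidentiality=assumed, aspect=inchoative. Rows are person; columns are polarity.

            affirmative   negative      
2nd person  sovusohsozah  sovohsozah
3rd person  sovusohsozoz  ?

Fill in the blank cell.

sovohsozoz

polarity = negative: zero marking, form stays sovu.
Attach evidentiality assumed -oh → sovuoh.
Attach aspect inchoative -soz → sovuohsoz.
Attach person 3rd person -oz → sovuohsozoz.
Nasal assimilation: no change.
Apply vowel deletion: sovuohsozoz → sovohsozoz.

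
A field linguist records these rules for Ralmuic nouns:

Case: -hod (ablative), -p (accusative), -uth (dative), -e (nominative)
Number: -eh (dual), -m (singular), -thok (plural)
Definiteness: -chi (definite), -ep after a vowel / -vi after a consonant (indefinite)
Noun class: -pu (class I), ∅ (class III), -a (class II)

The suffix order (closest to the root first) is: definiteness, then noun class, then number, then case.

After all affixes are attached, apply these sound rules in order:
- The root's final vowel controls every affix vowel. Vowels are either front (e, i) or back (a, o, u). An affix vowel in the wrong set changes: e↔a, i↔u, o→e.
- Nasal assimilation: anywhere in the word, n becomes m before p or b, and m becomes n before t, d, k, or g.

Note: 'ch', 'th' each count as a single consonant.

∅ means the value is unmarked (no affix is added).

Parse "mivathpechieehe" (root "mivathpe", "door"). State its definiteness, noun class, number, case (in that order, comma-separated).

definite, class II, dual, nominative

Segment: mivathpe-chi-a-eh-e.
definiteness: -chi → definite.
noun class: -a → class II.
number: -eh → dual.
case: -e → nominative.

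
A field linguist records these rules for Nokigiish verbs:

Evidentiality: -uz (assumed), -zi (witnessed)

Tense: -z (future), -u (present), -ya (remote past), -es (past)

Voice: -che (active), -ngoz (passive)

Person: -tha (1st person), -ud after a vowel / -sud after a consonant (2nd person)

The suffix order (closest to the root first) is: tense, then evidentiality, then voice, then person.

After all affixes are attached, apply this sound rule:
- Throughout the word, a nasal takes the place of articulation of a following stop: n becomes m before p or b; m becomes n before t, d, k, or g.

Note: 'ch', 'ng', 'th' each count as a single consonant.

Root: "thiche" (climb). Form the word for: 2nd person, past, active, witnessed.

Attach tense past -es → thichees.
Attach evidentiality witnessed -zi → thicheeszi.
Attach voice active -che → thicheesziche.
Attach person 2nd person -ud (after vowel 'e') → thicheeszicheud.
Nasal assimilation: no change.

thicheeszicheud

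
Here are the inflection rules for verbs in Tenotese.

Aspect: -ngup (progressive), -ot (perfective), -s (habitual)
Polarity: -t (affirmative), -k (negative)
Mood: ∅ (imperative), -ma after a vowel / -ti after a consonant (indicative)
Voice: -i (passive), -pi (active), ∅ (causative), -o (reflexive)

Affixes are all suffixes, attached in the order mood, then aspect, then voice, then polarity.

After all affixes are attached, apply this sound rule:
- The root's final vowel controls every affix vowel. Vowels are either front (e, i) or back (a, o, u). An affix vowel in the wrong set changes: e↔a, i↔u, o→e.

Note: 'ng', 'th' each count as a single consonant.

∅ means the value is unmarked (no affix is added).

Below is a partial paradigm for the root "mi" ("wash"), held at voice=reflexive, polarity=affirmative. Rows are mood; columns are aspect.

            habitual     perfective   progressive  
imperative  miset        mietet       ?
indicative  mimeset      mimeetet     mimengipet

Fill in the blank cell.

mingipet

mood = imperative: zero marking, form stays mi.
Attach aspect progressive -ngup → mingup.
Attach voice reflexive -o → mingupo.
Attach polarity affirmative -t → mingupot.
Apply vowel harmony: mingupot → mingipet.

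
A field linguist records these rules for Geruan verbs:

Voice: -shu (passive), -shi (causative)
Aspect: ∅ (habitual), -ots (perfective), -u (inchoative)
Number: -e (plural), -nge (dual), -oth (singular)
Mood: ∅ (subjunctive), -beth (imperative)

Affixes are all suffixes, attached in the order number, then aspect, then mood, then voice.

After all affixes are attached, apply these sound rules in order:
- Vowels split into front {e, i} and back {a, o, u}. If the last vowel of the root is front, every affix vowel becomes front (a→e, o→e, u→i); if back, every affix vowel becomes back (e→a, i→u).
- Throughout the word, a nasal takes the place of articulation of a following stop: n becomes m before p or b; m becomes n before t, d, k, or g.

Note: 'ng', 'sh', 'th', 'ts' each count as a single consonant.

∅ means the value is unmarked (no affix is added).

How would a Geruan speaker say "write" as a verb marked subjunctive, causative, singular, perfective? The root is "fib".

fibethetsshi

Attach number singular -oth → fiboth.
Attach aspect perfective -ots → fibothots.
mood = subjunctive: zero marking, form stays fibothots.
Attach voice causative -shi → fibothotsshi.
Apply vowel harmony: fibothotsshi → fibethetsshi.
Nasal assimilation: no change.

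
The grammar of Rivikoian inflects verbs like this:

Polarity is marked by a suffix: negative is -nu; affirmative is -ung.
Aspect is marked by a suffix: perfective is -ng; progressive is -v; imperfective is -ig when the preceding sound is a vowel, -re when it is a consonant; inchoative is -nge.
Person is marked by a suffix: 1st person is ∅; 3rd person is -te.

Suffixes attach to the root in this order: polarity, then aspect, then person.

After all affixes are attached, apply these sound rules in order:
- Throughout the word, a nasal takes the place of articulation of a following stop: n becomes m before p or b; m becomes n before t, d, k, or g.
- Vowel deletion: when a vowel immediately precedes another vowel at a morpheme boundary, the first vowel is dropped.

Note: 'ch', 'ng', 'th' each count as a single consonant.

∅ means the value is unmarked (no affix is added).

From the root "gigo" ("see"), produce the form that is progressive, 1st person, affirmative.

gigungv

Attach polarity affirmative -ung → gigoung.
Attach aspect progressive -v → gigoungv.
person = 1st person: zero marking, form stays gigoungv.
Nasal assimilation: no change.
Apply vowel deletion: gigoungv → gigungv.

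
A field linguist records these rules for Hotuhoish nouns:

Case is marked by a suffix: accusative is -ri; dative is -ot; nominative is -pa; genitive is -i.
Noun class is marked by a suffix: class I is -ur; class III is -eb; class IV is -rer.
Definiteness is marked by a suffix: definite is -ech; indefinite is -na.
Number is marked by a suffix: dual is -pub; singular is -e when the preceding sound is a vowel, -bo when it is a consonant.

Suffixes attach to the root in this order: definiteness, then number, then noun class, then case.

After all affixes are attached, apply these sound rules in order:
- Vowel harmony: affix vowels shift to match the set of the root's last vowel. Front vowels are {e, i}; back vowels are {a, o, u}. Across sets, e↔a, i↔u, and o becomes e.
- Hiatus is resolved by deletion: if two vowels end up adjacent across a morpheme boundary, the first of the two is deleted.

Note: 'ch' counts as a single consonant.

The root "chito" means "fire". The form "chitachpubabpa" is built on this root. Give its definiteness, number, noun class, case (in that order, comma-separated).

Segment: chito-ech-pub-eb-pa.
definiteness: -ech → definite.
number: -pub → dual.
noun class: -eb → class III.
case: -pa → nominative.

definite, dual, class III, nominative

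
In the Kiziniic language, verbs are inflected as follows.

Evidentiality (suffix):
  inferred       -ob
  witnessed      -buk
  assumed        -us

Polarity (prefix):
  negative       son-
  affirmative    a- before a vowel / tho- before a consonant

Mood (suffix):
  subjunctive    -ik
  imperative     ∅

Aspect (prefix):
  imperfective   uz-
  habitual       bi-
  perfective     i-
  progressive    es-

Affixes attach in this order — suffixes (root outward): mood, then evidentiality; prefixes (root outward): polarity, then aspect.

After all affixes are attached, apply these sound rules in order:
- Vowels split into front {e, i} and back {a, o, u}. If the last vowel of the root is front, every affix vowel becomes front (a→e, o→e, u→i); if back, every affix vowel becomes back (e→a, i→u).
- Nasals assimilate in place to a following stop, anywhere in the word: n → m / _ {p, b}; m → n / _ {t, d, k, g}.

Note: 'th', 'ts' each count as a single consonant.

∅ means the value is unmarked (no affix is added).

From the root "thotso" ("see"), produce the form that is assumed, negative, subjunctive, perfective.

usonthotsoukus

Attach polarity negative son- → sonthotso.
Attach mood subjunctive -ik → sonthotsoik.
Attach evidentiality assumed -us → sonthotsoikus.
Attach aspect perfective i- → isonthotsoikus.
Apply vowel harmony: isonthotsoikus → usonthotsoukus.
Nasal assimilation: no change.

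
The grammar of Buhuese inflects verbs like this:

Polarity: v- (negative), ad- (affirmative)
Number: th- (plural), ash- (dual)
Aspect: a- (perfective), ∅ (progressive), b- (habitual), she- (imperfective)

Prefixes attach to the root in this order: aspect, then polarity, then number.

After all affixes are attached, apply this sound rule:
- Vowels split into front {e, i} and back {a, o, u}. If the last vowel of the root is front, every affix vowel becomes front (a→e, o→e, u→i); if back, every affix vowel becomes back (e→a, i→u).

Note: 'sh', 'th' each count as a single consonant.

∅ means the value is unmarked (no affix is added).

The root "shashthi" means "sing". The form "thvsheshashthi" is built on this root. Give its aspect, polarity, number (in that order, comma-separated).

imperfective, negative, plural

Segment: th-v-she-shashthi.
aspect: she- → imperfective.
polarity: v- → negative.
number: th- → plural.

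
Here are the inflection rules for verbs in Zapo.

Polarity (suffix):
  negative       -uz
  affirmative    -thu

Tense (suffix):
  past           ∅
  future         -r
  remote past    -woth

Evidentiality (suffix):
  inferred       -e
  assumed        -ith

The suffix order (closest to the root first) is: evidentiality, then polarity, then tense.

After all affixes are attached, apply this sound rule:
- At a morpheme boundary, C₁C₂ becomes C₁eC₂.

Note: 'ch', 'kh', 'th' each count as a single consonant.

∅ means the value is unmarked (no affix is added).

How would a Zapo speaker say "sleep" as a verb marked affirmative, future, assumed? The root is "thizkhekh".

thizkhekhithethur

Attach evidentiality assumed -ith → thizkhekhith.
Attach polarity affirmative -thu → thizkhekhiththu.
Attach tense future -r → thizkhekhiththur.
Apply epenthesis: thizkhekhiththur → thizkhekhithethur.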